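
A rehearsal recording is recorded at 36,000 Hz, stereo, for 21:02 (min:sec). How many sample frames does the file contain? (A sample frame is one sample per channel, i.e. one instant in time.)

21:02 (min:sec) = 1,262 s.
36,000 samples/s × 1,262 s = 45,432,000 frames.

45,432,000 sample frames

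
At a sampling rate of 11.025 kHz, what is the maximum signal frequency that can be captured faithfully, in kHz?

Nyquist frequency = sample rate / 2 = 11,025 / 2 = 5.5125 kHz.

5.5125 kHz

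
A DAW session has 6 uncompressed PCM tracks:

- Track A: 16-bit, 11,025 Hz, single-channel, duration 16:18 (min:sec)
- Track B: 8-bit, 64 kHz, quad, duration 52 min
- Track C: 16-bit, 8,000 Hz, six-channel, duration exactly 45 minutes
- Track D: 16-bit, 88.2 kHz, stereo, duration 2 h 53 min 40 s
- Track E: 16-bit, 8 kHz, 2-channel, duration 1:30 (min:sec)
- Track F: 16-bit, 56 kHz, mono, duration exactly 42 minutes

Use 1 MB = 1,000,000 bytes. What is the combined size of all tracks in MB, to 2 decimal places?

Track A: 16:18 (min:sec) = 978 s; 11,025 × 978 × 2 × 1 = 21,564,900 bytes.
Track B: 52 min = 3,120 s; 64,000 × 3,120 × 1 × 4 = 798,720,000 bytes.
Track C: exactly 45 minutes = 2,700 s; 8,000 × 2,700 × 2 × 6 = 259,200,000 bytes.
Track D: 2 h 53 min 40 s = 10,420 s; 88,200 × 10,420 × 2 × 2 = 3,676,176,000 bytes.
Track E: 1:30 (min:sec) = 90 s; 8,000 × 90 × 2 × 2 = 2,880,000 bytes.
Track F: exactly 42 minutes = 2,520 s; 56,000 × 2,520 × 2 × 1 = 282,240,000 bytes.
Total = 5,040,780,900 bytes = 5040.78 MB.

5040.78 MB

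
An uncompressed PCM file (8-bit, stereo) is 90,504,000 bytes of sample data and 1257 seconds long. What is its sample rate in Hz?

Bytes = sample_rate × seconds × bytes_per_sample × channels.
sample_rate = 90,504,000 / (1,257 × 1 × 2) = 90,504,000 / 2,514 = 36,000 Hz.

36,000 Hz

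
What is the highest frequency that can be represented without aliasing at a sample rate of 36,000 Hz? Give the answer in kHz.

18 kHz

Nyquist frequency = sample rate / 2 = 36,000 / 2 = 18 kHz.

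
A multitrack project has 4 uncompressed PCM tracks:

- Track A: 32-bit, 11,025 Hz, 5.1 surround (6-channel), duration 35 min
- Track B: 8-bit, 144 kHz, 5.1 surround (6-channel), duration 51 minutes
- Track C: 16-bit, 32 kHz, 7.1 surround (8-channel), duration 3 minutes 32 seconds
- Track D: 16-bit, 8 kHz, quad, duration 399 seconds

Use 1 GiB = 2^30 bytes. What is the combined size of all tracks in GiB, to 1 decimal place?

3.1 GiB

Track A: 35 min = 2,100 s; 11,025 × 2,100 × 4 × 6 = 555,660,000 bytes.
Track B: 51 minutes = 3,060 s; 144,000 × 3,060 × 1 × 6 = 2,643,840,000 bytes.
Track C: 3 minutes 32 seconds = 212 s; 32,000 × 212 × 2 × 8 = 108,544,000 bytes.
Track D: 8,000 × 399 × 2 × 4 = 25,536,000 bytes.
Total = 3,333,580,000 bytes = 3.1 GiB.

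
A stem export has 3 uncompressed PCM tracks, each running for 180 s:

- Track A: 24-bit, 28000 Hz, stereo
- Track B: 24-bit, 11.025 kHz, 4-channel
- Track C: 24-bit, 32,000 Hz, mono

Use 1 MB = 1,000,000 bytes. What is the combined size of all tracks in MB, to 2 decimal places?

71.33 MB

Track A: 28,000 × 180 × 3 × 2 = 30,240,000 bytes.
Track B: 11,025 × 180 × 3 × 4 = 23,814,000 bytes.
Track C: 32,000 × 180 × 3 × 1 = 17,280,000 bytes.
Total = 71,334,000 bytes = 71.33 MB.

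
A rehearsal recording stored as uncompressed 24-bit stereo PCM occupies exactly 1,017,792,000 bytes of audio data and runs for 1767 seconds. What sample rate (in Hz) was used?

96,000 Hz

Bytes = sample_rate × seconds × bytes_per_sample × channels.
sample_rate = 1,017,792,000 / (1,767 × 3 × 2) = 1,017,792,000 / 10,602 = 96,000 Hz.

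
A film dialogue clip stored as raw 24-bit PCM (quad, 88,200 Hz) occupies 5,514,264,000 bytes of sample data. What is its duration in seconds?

Byte rate = 88,200 × 3 × 4 = 1,058,400 bytes/s.
Duration = 5,514,264,000 / 1,058,400 = 5,210 s.

5,210 seconds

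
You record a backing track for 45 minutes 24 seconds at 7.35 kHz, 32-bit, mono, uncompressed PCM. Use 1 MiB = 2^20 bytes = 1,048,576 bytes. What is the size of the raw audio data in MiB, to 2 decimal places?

76.38 MiB

Duration = 45 minutes 24 seconds = 2,724 s.
Bytes = 7,350 samples/s × 2,724 s × 4 bytes/sample × 1 ch = 80,085,600 bytes.
80,085,600 / 1,048,576 = 76.38 MiB.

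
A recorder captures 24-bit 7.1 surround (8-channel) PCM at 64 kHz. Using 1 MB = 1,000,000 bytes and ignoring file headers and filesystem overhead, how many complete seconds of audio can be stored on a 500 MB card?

Uncompressed byte rate = 64,000 × 3 × 8 = 1,536,000 bytes/s.
Capacity = 500 × 1,000,000 = 500,000,000 bytes.
500,000,000 / 1,536,000 ≈ 325.52 s → 325 seconds.

325 seconds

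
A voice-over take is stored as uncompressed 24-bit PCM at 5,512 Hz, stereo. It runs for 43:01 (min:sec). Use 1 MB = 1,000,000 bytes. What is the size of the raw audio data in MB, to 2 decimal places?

85.36 MB

Duration = 43:01 (min:sec) = 2,581 s.
Bytes = 5,512 samples/s × 2,581 s × 3 bytes/sample × 2 ch = 85,358,832 bytes.
85,358,832 / 1,000,000 = 85.36 MB.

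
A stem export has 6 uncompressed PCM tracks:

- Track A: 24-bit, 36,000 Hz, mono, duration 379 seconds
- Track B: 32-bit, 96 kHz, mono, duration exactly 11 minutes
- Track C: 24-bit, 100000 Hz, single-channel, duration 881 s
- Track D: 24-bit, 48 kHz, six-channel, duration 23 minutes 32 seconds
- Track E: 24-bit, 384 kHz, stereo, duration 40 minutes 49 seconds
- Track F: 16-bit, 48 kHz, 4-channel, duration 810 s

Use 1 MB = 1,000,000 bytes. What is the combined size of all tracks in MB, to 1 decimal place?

Track A: 36,000 × 379 × 3 × 1 = 40,932,000 bytes.
Track B: exactly 11 minutes = 660 s; 96,000 × 660 × 4 × 1 = 253,440,000 bytes.
Track C: 100,000 × 881 × 3 × 1 = 264,300,000 bytes.
Track D: 23 minutes 32 seconds = 1,412 s; 48,000 × 1,412 × 3 × 6 = 1,219,968,000 bytes.
Track E: 40 minutes 49 seconds = 2,449 s; 384,000 × 2,449 × 3 × 2 = 5,642,496,000 bytes.
Track F: 48,000 × 810 × 2 × 4 = 311,040,000 bytes.
Total = 7,732,176,000 bytes = 7732.2 MB.

7732.2 MB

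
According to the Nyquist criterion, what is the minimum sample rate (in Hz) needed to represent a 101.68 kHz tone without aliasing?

203,360 Hz

Minimum sample rate = 2 × 101,680 Hz = 203,360 Hz.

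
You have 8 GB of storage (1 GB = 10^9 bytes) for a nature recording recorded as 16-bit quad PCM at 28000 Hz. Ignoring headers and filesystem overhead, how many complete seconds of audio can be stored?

Uncompressed byte rate = 28,000 × 2 × 4 = 224,000 bytes/s.
Capacity = 8 × 1,000,000,000 = 8,000,000,000 bytes.
8,000,000,000 / 224,000 ≈ 35714.29 s → 35,714 seconds.

35,714 seconds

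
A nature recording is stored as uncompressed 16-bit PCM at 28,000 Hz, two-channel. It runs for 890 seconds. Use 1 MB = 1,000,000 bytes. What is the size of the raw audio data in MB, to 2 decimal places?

99.68 MB

Bytes = 28,000 samples/s × 890 s × 2 bytes/sample × 2 ch = 99,680,000 bytes.
99,680,000 / 1,000,000 = 99.68 MB.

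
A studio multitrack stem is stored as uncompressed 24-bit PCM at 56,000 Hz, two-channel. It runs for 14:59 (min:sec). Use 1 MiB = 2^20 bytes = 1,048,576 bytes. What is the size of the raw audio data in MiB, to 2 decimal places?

Duration = 14:59 (min:sec) = 899 s.
Bytes = 56,000 samples/s × 899 s × 3 bytes/sample × 2 ch = 302,064,000 bytes.
302,064,000 / 1,048,576 = 288.07 MiB.

288.07 MiB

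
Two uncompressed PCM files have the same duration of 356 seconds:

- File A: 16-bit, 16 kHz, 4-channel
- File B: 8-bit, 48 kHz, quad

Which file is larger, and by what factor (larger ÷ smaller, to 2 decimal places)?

File B, by a factor of 1.50

File A: 16,000 × 2 × 4 = 128,000 bytes/s.
File B: 48,000 × 1 × 4 = 192,000 bytes/s.
File B is larger; ratio = 68,352,000 / 45,568,000 = 1.50.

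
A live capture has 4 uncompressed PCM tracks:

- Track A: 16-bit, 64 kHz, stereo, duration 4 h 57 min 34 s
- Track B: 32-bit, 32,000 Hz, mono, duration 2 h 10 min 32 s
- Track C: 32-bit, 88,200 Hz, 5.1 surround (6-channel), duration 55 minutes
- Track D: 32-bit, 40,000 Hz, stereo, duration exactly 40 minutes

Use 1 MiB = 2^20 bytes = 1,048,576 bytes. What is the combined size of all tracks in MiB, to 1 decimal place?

Track A: 4 h 57 min 34 s = 17,854 s; 64,000 × 17,854 × 2 × 2 = 4,570,624,000 bytes.
Track B: 2 h 10 min 32 s = 7,832 s; 32,000 × 7,832 × 4 × 1 = 1,002,496,000 bytes.
Track C: 55 minutes = 3,300 s; 88,200 × 3,300 × 4 × 6 = 6,985,440,000 bytes.
Track D: exactly 40 minutes = 2,400 s; 40,000 × 2,400 × 4 × 2 = 768,000,000 bytes.
Total = 13,326,560,000 bytes = 12709.2 MiB.

12709.2 MiB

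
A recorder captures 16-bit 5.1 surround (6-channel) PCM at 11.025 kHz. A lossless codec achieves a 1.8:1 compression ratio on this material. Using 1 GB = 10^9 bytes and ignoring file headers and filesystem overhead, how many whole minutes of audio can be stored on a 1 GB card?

Uncompressed byte rate = 11,025 × 2 × 6 = 132,300 bytes/s.
After 1.8:1 compression, effective rate ≈ 73500 bytes/s.
Capacity = 1 × 1,000,000,000 = 1,000,000,000 bytes.
1,000,000,000 / effective rate ≈ 13605.44 s → 226 minutes.

226 minutes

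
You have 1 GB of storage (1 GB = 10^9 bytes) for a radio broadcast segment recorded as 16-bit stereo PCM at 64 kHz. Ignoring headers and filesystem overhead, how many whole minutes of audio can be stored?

65 minutes

Uncompressed byte rate = 64,000 × 2 × 2 = 256,000 bytes/s.
Capacity = 1 × 1,000,000,000 = 1,000,000,000 bytes.
1,000,000,000 / 256,000 ≈ 3906.25 s → 65 minutes.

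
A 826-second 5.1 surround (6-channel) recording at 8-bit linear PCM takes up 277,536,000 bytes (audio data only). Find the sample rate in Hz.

56,000 Hz

Bytes = sample_rate × seconds × bytes_per_sample × channels.
sample_rate = 277,536,000 / (826 × 1 × 6) = 277,536,000 / 4,956 = 56,000 Hz.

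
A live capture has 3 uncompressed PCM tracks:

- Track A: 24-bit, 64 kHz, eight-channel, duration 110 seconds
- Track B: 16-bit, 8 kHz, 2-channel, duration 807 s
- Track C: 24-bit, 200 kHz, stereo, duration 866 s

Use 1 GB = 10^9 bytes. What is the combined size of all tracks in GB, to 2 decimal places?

Track A: 64,000 × 110 × 3 × 8 = 168,960,000 bytes.
Track B: 8,000 × 807 × 2 × 2 = 25,824,000 bytes.
Track C: 200,000 × 866 × 3 × 2 = 1,039,200,000 bytes.
Total = 1,233,984,000 bytes = 1.23 GB.

1.23 GB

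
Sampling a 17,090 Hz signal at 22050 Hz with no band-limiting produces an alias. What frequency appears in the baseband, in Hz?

Nyquist = 22,050/2 = 11,025 Hz; 17,090 Hz exceeds it.
Alias = |17,090 − 1×22,050| = |17,090 − 22,050| = 4,960 Hz.

4,960 Hz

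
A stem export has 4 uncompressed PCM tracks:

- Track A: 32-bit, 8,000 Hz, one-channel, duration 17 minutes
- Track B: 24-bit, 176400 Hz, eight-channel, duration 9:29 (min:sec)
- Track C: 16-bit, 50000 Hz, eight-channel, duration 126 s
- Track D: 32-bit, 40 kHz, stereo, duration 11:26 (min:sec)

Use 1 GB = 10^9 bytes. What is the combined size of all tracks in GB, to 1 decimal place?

Track A: 17 minutes = 1,020 s; 8,000 × 1,020 × 4 × 1 = 32,640,000 bytes.
Track B: 9:29 (min:sec) = 569 s; 176,400 × 569 × 3 × 8 = 2,408,918,400 bytes.
Track C: 50,000 × 126 × 2 × 8 = 100,800,000 bytes.
Track D: 11:26 (min:sec) = 686 s; 40,000 × 686 × 4 × 2 = 219,520,000 bytes.
Total = 2,761,878,400 bytes = 2.8 GB.

2.8 GB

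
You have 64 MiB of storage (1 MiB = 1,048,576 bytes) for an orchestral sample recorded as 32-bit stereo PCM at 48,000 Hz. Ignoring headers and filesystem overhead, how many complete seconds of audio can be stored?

174 seconds

Uncompressed byte rate = 48,000 × 4 × 2 = 384,000 bytes/s.
Capacity = 64 × 1,048,576 = 67,108,864 bytes.
67,108,864 / 384,000 ≈ 174.76 s → 174 seconds.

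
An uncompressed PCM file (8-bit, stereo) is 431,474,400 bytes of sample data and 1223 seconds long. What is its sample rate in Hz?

176,400 Hz

Bytes = sample_rate × seconds × bytes_per_sample × channels.
sample_rate = 431,474,400 / (1,223 × 1 × 2) = 431,474,400 / 2,446 = 176,400 Hz.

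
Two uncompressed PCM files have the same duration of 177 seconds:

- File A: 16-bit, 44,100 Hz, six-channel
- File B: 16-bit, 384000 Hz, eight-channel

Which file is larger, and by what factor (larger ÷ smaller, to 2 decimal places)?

File B, by a factor of 11.61

File A: 44,100 × 2 × 6 = 529,200 bytes/s.
File B: 384,000 × 2 × 8 = 6,144,000 bytes/s.
File B is larger; ratio = 1,087,488,000 / 93,668,400 = 11.61.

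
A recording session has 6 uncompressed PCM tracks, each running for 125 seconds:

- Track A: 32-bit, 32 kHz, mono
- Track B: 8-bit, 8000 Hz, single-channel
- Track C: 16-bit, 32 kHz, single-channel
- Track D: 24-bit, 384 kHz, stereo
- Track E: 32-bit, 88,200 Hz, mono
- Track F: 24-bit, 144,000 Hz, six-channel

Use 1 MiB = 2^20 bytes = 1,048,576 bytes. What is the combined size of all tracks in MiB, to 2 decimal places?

Track A: 32,000 × 125 × 4 × 1 = 16,000,000 bytes.
Track B: 8,000 × 125 × 1 × 1 = 1,000,000 bytes.
Track C: 32,000 × 125 × 2 × 1 = 8,000,000 bytes.
Track D: 384,000 × 125 × 3 × 2 = 288,000,000 bytes.
Track E: 88,200 × 125 × 4 × 1 = 44,100,000 bytes.
Track F: 144,000 × 125 × 3 × 6 = 324,000,000 bytes.
Total = 681,100,000 bytes = 649.55 MiB.

649.55 MiB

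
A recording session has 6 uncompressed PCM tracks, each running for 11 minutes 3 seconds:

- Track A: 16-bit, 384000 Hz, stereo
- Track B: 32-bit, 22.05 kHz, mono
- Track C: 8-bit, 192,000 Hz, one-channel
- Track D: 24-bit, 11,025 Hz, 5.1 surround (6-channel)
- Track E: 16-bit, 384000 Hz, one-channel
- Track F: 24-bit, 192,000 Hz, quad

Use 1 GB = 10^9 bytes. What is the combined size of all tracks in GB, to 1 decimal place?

11 minutes 3 seconds = 663 s.
Track A: 384,000 × 663 × 2 × 2 = 1,018,368,000 bytes.
Track B: 22,050 × 663 × 4 × 1 = 58,476,600 bytes.
Track C: 192,000 × 663 × 1 × 1 = 127,296,000 bytes.
Track D: 11,025 × 663 × 3 × 6 = 131,572,350 bytes.
Track E: 384,000 × 663 × 2 × 1 = 509,184,000 bytes.
Track F: 192,000 × 663 × 3 × 4 = 1,527,552,000 bytes.
Total = 3,372,448,950 bytes = 3.4 GB.

3.4 GB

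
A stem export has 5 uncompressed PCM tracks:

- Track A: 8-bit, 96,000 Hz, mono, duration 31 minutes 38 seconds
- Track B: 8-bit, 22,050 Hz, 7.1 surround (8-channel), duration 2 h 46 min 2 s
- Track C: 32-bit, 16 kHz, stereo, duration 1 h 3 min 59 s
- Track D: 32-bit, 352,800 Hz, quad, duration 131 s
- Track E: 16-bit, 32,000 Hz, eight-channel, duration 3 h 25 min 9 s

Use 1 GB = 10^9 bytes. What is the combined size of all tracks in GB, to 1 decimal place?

Track A: 31 minutes 38 seconds = 1,898 s; 96,000 × 1,898 × 1 × 1 = 182,208,000 bytes.
Track B: 2 h 46 min 2 s = 9,962 s; 22,050 × 9,962 × 1 × 8 = 1,757,296,800 bytes.
Track C: 1 h 3 min 59 s = 3,839 s; 16,000 × 3,839 × 4 × 2 = 491,392,000 bytes.
Track D: 352,800 × 131 × 4 × 4 = 739,468,800 bytes.
Track E: 3 h 25 min 9 s = 12,309 s; 32,000 × 12,309 × 2 × 8 = 6,302,208,000 bytes.
Total = 9,472,573,600 bytes = 9.5 GB.

9.5 GB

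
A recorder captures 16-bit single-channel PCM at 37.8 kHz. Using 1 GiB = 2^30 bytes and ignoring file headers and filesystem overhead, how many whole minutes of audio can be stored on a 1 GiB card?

Uncompressed byte rate = 37,800 × 2 × 1 = 75,600 bytes/s.
Capacity = 1 × 1,073,741,824 = 1,073,741,824 bytes.
1,073,741,824 / 75,600 ≈ 14202.93 s → 236 minutes.

236 minutes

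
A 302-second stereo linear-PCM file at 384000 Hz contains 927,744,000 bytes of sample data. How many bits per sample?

32 bits

Bytes per sample = 927,744,000 / (384,000 × 302 × 2) = 927,744,000 / 231,936,000 = 4.
Bit depth = 4 × 8 = 32 bits.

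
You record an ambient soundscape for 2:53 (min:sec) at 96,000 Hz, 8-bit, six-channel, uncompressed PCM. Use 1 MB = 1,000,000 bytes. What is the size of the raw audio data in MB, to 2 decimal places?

Duration = 2:53 (min:sec) = 173 s.
Bytes = 96,000 samples/s × 173 s × 1 bytes/sample × 6 ch = 99,648,000 bytes.
99,648,000 / 1,000,000 = 99.65 MB.

99.65 MB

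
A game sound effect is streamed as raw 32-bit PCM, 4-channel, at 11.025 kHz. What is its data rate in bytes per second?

Bit rate = 11,025 × 32 × 4 = 1,411,200 bits/s.
1,411,200 / 8 = 176,400 bytes/s.

176,400 bytes/s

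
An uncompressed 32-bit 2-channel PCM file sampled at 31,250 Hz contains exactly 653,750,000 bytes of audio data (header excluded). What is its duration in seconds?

2,615 seconds

Byte rate = 31,250 × 4 × 2 = 250,000 bytes/s.
Duration = 653,750,000 / 250,000 = 2,615 s.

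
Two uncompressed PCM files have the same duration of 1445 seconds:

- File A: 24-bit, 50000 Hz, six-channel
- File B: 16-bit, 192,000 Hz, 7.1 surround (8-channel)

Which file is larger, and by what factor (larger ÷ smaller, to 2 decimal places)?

File B, by a factor of 3.41

File A: 50,000 × 3 × 6 = 900,000 bytes/s.
File B: 192,000 × 2 × 8 = 3,072,000 bytes/s.
File B is larger; ratio = 4,439,040,000 / 1,300,500,000 = 3.41.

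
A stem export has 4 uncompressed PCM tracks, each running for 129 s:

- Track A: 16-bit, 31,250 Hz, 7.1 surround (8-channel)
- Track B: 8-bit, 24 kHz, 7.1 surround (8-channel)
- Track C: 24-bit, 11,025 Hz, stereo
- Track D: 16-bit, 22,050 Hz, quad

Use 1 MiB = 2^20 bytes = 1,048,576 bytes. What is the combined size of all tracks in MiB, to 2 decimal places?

114.97 MiB

Track A: 31,250 × 129 × 2 × 8 = 64,500,000 bytes.
Track B: 24,000 × 129 × 1 × 8 = 24,768,000 bytes.
Track C: 11,025 × 129 × 3 × 2 = 8,533,350 bytes.
Track D: 22,050 × 129 × 2 × 4 = 22,755,600 bytes.
Total = 120,556,950 bytes = 114.97 MiB.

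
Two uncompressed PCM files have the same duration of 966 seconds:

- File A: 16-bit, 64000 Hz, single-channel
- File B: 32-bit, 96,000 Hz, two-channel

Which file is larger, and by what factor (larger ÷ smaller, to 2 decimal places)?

File A: 64,000 × 2 × 1 = 128,000 bytes/s.
File B: 96,000 × 4 × 2 = 768,000 bytes/s.
File B is larger; ratio = 741,888,000 / 123,648,000 = 6.00.

File B, by a factor of 6.00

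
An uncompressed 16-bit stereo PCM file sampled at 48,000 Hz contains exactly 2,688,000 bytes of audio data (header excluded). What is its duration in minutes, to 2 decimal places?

Byte rate = 48,000 × 2 × 2 = 192,000 bytes/s.
Duration = 2,688,000 / 192,000 = 14 s.
14 s / 60 = 0.23 minutes.

0.23 minutes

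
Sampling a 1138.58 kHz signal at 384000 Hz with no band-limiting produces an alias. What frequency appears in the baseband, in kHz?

13.42 kHz

Nyquist = 384,000/2 = 192,000 Hz; 1,138,580 Hz exceeds it.
Alias = |1,138,580 − 3×384,000| = |1,138,580 − 1,152,000| = 13,420 Hz = 13.42 kHz.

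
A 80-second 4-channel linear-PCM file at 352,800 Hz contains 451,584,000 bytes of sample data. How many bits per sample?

Bytes per sample = 451,584,000 / (352,800 × 80 × 4) = 451,584,000 / 112,896,000 = 4.
Bit depth = 4 × 8 = 32 bits.

32 bits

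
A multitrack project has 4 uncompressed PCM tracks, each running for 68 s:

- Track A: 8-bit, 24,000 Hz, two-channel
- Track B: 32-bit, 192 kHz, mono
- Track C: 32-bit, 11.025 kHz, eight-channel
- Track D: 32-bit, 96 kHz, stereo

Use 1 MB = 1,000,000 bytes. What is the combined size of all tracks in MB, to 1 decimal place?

131.7 MB

Track A: 24,000 × 68 × 1 × 2 = 3,264,000 bytes.
Track B: 192,000 × 68 × 4 × 1 = 52,224,000 bytes.
Track C: 11,025 × 68 × 4 × 8 = 23,990,400 bytes.
Track D: 96,000 × 68 × 4 × 2 = 52,224,000 bytes.
Total = 131,702,400 bytes = 131.7 MB.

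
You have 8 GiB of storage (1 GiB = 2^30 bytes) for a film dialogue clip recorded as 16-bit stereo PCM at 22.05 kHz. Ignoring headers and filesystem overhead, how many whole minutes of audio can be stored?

Uncompressed byte rate = 22,050 × 2 × 2 = 88,200 bytes/s.
Capacity = 8 × 1,073,741,824 = 8,589,934,592 bytes.
8,589,934,592 / 88,200 ≈ 97391.55 s → 1,623 minutes.

1,623 minutes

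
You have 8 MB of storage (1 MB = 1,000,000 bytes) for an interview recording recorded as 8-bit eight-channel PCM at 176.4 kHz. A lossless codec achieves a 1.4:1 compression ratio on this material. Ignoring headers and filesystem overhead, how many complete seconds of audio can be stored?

Uncompressed byte rate = 176,400 × 1 × 8 = 1,411,200 bytes/s.
After 1.4:1 compression, effective rate ≈ 1008000 bytes/s.
Capacity = 8 × 1,000,000 = 8,000,000 bytes.
8,000,000 / effective rate ≈ 7.94 s → 7 seconds.

7 seconds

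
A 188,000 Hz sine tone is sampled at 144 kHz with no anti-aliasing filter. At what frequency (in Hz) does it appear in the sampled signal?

Nyquist = 144,000/2 = 72,000 Hz; 188,000 Hz exceeds it.
Alias = |188,000 − 1×144,000| = |188,000 − 144,000| = 44,000 Hz.

44,000 Hz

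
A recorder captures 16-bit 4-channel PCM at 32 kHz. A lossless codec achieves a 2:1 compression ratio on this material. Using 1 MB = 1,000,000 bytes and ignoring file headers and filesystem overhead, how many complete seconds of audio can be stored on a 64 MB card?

500 seconds

Uncompressed byte rate = 32,000 × 2 × 4 = 256,000 bytes/s.
After 2:1 compression, effective rate ≈ 128000 bytes/s.
Capacity = 64 × 1,000,000 = 64,000,000 bytes.
64,000,000 / effective rate ≈ 500 s → 500 seconds.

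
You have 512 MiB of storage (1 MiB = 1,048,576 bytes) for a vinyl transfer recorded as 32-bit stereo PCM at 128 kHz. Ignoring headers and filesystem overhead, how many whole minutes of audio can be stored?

Uncompressed byte rate = 128,000 × 4 × 2 = 1,024,000 bytes/s.
Capacity = 512 × 1,048,576 = 536,870,912 bytes.
536,870,912 / 1,024,000 ≈ 524.29 s → 8 minutes.

8 minutes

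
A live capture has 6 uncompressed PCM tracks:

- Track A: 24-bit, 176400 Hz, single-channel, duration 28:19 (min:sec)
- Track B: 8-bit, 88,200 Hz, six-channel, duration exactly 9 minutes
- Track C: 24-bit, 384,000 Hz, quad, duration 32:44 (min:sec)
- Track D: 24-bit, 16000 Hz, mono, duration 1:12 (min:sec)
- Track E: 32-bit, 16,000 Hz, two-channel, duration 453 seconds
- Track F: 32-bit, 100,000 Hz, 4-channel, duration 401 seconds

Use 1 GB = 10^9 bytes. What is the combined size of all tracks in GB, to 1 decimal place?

Track A: 28:19 (min:sec) = 1,699 s; 176,400 × 1,699 × 3 × 1 = 899,110,800 bytes.
Track B: exactly 9 minutes = 540 s; 88,200 × 540 × 1 × 6 = 285,768,000 bytes.
Track C: 32:44 (min:sec) = 1,964 s; 384,000 × 1,964 × 3 × 4 = 9,050,112,000 bytes.
Track D: 1:12 (min:sec) = 72 s; 16,000 × 72 × 3 × 1 = 3,456,000 bytes.
Track E: 16,000 × 453 × 4 × 2 = 57,984,000 bytes.
Track F: 100,000 × 401 × 4 × 4 = 641,600,000 bytes.
Total = 10,938,030,800 bytes = 10.9 GB.

10.9 GB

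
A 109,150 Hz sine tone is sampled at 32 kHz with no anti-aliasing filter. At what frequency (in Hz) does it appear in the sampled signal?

Nyquist = 32,000/2 = 16,000 Hz; 109,150 Hz exceeds it.
Alias = |109,150 − 3×32,000| = |109,150 − 96,000| = 13,150 Hz.

13,150 Hz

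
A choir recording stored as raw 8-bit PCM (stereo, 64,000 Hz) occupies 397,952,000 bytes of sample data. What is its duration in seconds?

Byte rate = 64,000 × 1 × 2 = 128,000 bytes/s.
Duration = 397,952,000 / 128,000 = 3,109 s.

3,109 seconds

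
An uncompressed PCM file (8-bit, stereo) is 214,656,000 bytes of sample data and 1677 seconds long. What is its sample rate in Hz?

64,000 Hz

Bytes = sample_rate × seconds × bytes_per_sample × channels.
sample_rate = 214,656,000 / (1,677 × 1 × 2) = 214,656,000 / 3,354 = 64,000 Hz.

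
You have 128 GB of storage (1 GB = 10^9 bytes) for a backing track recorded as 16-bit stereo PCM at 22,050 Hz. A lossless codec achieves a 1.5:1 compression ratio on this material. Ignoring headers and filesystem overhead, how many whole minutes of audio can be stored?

Uncompressed byte rate = 22,050 × 2 × 2 = 88,200 bytes/s.
After 1.5:1 compression, effective rate ≈ 58800 bytes/s.
Capacity = 128 × 1,000,000,000 = 128,000,000,000 bytes.
128,000,000,000 / effective rate ≈ 2176870.75 s → 36,281 minutes.

36,281 minutes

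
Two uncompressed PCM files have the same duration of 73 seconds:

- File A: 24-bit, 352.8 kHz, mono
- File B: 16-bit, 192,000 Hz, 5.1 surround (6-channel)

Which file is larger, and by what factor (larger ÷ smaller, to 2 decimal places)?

File B, by a factor of 2.18

File A: 352,800 × 3 × 1 = 1,058,400 bytes/s.
File B: 192,000 × 2 × 6 = 2,304,000 bytes/s.
File B is larger; ratio = 168,192,000 / 77,263,200 = 2.18.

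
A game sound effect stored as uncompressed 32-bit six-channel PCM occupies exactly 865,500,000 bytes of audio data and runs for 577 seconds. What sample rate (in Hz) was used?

Bytes = sample_rate × seconds × bytes_per_sample × channels.
sample_rate = 865,500,000 / (577 × 4 × 6) = 865,500,000 / 13,848 = 62,500 Hz.

62,500 Hz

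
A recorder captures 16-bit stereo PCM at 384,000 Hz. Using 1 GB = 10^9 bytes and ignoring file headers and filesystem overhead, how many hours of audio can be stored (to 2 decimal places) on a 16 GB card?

2.89 hours

Uncompressed byte rate = 384,000 × 2 × 2 = 1,536,000 bytes/s.
Capacity = 16 × 1,000,000,000 = 16,000,000,000 bytes.
16,000,000,000 / 1,536,000 ≈ 10416.67 s → 2.89 hours.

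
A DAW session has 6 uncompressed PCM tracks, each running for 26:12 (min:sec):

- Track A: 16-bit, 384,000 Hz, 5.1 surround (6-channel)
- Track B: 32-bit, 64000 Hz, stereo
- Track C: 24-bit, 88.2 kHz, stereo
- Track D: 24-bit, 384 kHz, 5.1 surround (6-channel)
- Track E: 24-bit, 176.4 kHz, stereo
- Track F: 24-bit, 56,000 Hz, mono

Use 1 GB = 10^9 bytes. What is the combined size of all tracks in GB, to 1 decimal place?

21.7 GB

26:12 (min:sec) = 1,572 s.
Track A: 384,000 × 1,572 × 2 × 6 = 7,243,776,000 bytes.
Track B: 64,000 × 1,572 × 4 × 2 = 804,864,000 bytes.
Track C: 88,200 × 1,572 × 3 × 2 = 831,902,400 bytes.
Track D: 384,000 × 1,572 × 3 × 6 = 10,865,664,000 bytes.
Track E: 176,400 × 1,572 × 3 × 2 = 1,663,804,800 bytes.
Track F: 56,000 × 1,572 × 3 × 1 = 264,096,000 bytes.
Total = 21,674,107,200 bytes = 21.7 GB.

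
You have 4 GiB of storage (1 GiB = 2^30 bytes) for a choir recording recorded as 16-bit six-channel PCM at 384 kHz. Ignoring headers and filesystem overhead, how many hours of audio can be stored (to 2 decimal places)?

Uncompressed byte rate = 384,000 × 2 × 6 = 4,608,000 bytes/s.
Capacity = 4 × 1,073,741,824 = 4,294,967,296 bytes.
4,294,967,296 / 4,608,000 ≈ 932.07 s → 0.26 hours.

0.26 hours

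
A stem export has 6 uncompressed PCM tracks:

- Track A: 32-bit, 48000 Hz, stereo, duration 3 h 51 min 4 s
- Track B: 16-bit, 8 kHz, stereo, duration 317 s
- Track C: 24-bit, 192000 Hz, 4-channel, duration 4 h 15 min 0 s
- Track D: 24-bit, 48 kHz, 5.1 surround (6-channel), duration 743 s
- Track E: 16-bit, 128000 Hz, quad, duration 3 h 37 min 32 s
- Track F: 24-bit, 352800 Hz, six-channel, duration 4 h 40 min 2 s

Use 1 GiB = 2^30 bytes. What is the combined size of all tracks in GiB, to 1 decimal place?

Track A: 3 h 51 min 4 s = 13,864 s; 48,000 × 13,864 × 4 × 2 = 5,323,776,000 bytes.
Track B: 8,000 × 317 × 2 × 2 = 10,144,000 bytes.
Track C: 4 h 15 min 0 s = 15,300 s; 192,000 × 15,300 × 3 × 4 = 35,251,200,000 bytes.
Track D: 48,000 × 743 × 3 × 6 = 641,952,000 bytes.
Track E: 3 h 37 min 32 s = 13,052 s; 128,000 × 13,052 × 2 × 4 = 13,365,248,000 bytes.
Track F: 4 h 40 min 2 s = 16,802 s; 352,800 × 16,802 × 3 × 6 = 106,699,420,800 bytes.
Total = 161,291,740,800 bytes = 150.2 GiB.

150.2 GiB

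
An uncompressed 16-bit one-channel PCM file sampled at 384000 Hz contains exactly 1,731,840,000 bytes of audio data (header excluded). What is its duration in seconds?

2,255 seconds

Byte rate = 384,000 × 2 × 1 = 768,000 bytes/s.
Duration = 1,731,840,000 / 768,000 = 2,255 s.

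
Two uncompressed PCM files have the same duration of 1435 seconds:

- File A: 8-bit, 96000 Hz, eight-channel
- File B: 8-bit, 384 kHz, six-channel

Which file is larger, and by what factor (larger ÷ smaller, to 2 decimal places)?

File B, by a factor of 3.00

File A: 96,000 × 1 × 8 = 768,000 bytes/s.
File B: 384,000 × 1 × 6 = 2,304,000 bytes/s.
File B is larger; ratio = 3,306,240,000 / 1,102,080,000 = 3.00.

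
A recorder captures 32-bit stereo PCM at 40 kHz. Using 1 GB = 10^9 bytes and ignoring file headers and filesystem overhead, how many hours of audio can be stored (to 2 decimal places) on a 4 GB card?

Uncompressed byte rate = 40,000 × 4 × 2 = 320,000 bytes/s.
Capacity = 4 × 1,000,000,000 = 4,000,000,000 bytes.
4,000,000,000 / 320,000 ≈ 12500 s → 3.47 hours.

3.47 hours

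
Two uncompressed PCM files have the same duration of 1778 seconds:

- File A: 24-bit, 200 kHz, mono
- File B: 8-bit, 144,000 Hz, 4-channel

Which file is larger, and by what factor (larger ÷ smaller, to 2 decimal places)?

File A, by a factor of 1.04

File A: 200,000 × 3 × 1 = 600,000 bytes/s.
File B: 144,000 × 1 × 4 = 576,000 bytes/s.
File A is larger; ratio = 1,066,800,000 / 1,024,128,000 = 1.04.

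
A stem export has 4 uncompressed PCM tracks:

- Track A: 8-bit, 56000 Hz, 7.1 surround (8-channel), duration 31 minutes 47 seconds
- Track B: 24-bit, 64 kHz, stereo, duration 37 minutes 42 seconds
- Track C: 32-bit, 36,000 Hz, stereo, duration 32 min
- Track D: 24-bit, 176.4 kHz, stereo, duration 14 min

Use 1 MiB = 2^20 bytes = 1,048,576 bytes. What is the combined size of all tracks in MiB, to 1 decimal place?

3018.3 MiB

Track A: 31 minutes 47 seconds = 1,907 s; 56,000 × 1,907 × 1 × 8 = 854,336,000 bytes.
Track B: 37 minutes 42 seconds = 2,262 s; 64,000 × 2,262 × 3 × 2 = 868,608,000 bytes.
Track C: 32 min = 1,920 s; 36,000 × 1,920 × 4 × 2 = 552,960,000 bytes.
Track D: 14 min = 840 s; 176,400 × 840 × 3 × 2 = 889,056,000 bytes.
Total = 3,164,960,000 bytes = 3018.3 MiB.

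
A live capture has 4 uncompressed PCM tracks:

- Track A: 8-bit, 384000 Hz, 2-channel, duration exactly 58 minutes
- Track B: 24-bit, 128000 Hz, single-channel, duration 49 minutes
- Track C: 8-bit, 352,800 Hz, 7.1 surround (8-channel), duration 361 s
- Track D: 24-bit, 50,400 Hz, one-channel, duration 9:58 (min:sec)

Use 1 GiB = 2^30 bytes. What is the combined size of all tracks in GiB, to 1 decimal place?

Track A: exactly 58 minutes = 3,480 s; 384,000 × 3,480 × 1 × 2 = 2,672,640,000 bytes.
Track B: 49 minutes = 2,940 s; 128,000 × 2,940 × 3 × 1 = 1,128,960,000 bytes.
Track C: 352,800 × 361 × 1 × 8 = 1,018,886,400 bytes.
Track D: 9:58 (min:sec) = 598 s; 50,400 × 598 × 3 × 1 = 90,417,600 bytes.
Total = 4,910,904,000 bytes = 4.6 GiB.

4.6 GiB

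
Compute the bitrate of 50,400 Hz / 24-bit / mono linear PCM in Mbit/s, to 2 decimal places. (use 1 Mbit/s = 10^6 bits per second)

Bit rate = 50,400 × 24 × 1 = 1,209,600 bits/s.
= 1.21 Mbit/s.

1.21 Mbit/s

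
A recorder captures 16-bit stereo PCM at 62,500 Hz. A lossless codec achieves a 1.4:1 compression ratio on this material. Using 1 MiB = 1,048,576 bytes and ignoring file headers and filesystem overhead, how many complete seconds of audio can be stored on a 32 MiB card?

187 seconds

Uncompressed byte rate = 62,500 × 2 × 2 = 250,000 bytes/s.
After 1.4:1 compression, effective rate ≈ 178571.43 bytes/s.
Capacity = 32 × 1,048,576 = 33,554,432 bytes.
33,554,432 / effective rate ≈ 187.9 s → 187 seconds.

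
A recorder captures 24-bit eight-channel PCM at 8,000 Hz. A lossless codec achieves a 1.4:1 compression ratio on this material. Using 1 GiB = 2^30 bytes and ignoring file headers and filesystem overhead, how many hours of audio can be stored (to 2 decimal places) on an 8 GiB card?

17.40 hours

Uncompressed byte rate = 8,000 × 3 × 8 = 192,000 bytes/s.
After 1.4:1 compression, effective rate ≈ 137142.86 bytes/s.
Capacity = 8 × 1,073,741,824 = 8,589,934,592 bytes.
8,589,934,592 / effective rate ≈ 62634.94 s → 17.40 hours.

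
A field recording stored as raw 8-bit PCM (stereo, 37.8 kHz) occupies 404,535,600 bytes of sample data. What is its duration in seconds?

5,351 seconds

Byte rate = 37,800 × 1 × 2 = 75,600 bytes/s.
Duration = 404,535,600 / 75,600 = 5,351 s.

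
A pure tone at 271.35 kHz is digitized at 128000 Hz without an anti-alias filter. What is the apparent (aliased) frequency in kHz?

15.35 kHz

Nyquist = 128,000/2 = 64,000 Hz; 271,350 Hz exceeds it.
Alias = |271,350 − 2×128,000| = |271,350 − 256,000| = 15,350 Hz = 15.35 kHz.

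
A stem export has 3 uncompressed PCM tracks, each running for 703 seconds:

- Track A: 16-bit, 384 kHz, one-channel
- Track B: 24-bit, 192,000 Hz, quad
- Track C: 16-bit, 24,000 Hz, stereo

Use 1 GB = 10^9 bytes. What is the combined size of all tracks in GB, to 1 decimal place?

2.2 GB

Track A: 384,000 × 703 × 2 × 1 = 539,904,000 bytes.
Track B: 192,000 × 703 × 3 × 4 = 1,619,712,000 bytes.
Track C: 24,000 × 703 × 2 × 2 = 67,488,000 bytes.
Total = 2,227,104,000 bytes = 2.2 GB.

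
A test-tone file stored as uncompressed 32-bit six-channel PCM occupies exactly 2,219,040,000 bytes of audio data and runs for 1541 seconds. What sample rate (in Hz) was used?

Bytes = sample_rate × seconds × bytes_per_sample × channels.
sample_rate = 2,219,040,000 / (1,541 × 4 × 6) = 2,219,040,000 / 36,984 = 60,000 Hz.

60,000 Hz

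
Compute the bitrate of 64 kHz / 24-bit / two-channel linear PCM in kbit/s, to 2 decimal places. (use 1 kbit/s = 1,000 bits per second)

3072.00 kbit/s

Bit rate = 64,000 × 24 × 2 = 3,072,000 bits/s.
= 3072.00 kbit/s.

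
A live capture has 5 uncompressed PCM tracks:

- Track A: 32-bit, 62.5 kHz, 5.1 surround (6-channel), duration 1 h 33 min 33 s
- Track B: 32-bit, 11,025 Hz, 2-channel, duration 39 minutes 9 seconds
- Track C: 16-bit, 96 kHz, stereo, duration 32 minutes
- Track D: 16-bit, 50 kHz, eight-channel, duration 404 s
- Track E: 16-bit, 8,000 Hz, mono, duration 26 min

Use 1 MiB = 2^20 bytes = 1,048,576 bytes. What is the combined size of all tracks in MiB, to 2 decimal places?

9262.20 MiB

Track A: 1 h 33 min 33 s = 5,613 s; 62,500 × 5,613 × 4 × 6 = 8,419,500,000 bytes.
Track B: 39 minutes 9 seconds = 2,349 s; 11,025 × 2,349 × 4 × 2 = 207,181,800 bytes.
Track C: 32 minutes = 1,920 s; 96,000 × 1,920 × 2 × 2 = 737,280,000 bytes.
Track D: 50,000 × 404 × 2 × 8 = 323,200,000 bytes.
Track E: 26 min = 1,560 s; 8,000 × 1,560 × 2 × 1 = 24,960,000 bytes.
Total = 9,712,121,800 bytes = 9262.20 MiB.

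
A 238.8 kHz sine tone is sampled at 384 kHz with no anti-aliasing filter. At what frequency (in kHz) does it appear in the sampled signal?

Nyquist = 384,000/2 = 192,000 Hz; 238,800 Hz exceeds it.
Alias = |238,800 − 1×384,000| = |238,800 − 384,000| = 145,200 Hz = 145.2 kHz.

145.2 kHz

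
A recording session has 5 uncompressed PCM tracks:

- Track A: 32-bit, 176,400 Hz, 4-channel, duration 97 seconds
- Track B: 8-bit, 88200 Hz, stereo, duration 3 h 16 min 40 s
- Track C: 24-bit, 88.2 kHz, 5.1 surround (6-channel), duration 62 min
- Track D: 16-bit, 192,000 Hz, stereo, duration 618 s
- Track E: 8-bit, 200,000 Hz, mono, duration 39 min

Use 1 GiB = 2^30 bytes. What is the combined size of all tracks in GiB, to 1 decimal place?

8.6 GiB

Track A: 176,400 × 97 × 4 × 4 = 273,772,800 bytes.
Track B: 3 h 16 min 40 s = 11,800 s; 88,200 × 11,800 × 1 × 2 = 2,081,520,000 bytes.
Track C: 62 min = 3,720 s; 88,200 × 3,720 × 3 × 6 = 5,905,872,000 bytes.
Track D: 192,000 × 618 × 2 × 2 = 474,624,000 bytes.
Track E: 39 min = 2,340 s; 200,000 × 2,340 × 1 × 1 = 468,000,000 bytes.
Total = 9,203,788,800 bytes = 8.6 GiB.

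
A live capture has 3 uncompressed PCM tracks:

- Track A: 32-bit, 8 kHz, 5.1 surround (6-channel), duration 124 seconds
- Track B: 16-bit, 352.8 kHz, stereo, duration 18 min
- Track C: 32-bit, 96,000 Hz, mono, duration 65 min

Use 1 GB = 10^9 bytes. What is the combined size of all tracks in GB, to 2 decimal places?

3.05 GB

Track A: 8,000 × 124 × 4 × 6 = 23,808,000 bytes.
Track B: 18 min = 1,080 s; 352,800 × 1,080 × 2 × 2 = 1,524,096,000 bytes.
Track C: 65 min = 3,900 s; 96,000 × 3,900 × 4 × 1 = 1,497,600,000 bytes.
Total = 3,045,504,000 bytes = 3.05 GB.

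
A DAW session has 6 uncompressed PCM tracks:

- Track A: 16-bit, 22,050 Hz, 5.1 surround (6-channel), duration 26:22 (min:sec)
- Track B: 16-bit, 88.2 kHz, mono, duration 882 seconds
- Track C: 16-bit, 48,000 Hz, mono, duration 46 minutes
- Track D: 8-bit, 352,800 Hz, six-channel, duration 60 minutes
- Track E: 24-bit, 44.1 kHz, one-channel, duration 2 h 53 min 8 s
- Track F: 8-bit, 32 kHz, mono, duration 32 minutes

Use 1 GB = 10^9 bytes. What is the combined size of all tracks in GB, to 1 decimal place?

9.9 GB

Track A: 26:22 (min:sec) = 1,582 s; 22,050 × 1,582 × 2 × 6 = 418,597,200 bytes.
Track B: 88,200 × 882 × 2 × 1 = 155,584,800 bytes.
Track C: 46 minutes = 2,760 s; 48,000 × 2,760 × 2 × 1 = 264,960,000 bytes.
Track D: 60 minutes = 3,600 s; 352,800 × 3,600 × 1 × 6 = 7,620,480,000 bytes.
Track E: 2 h 53 min 8 s = 10,388 s; 44,100 × 10,388 × 3 × 1 = 1,374,332,400 bytes.
Track F: 32 minutes = 1,920 s; 32,000 × 1,920 × 1 × 1 = 61,440,000 bytes.
Total = 9,895,394,400 bytes = 9.9 GB.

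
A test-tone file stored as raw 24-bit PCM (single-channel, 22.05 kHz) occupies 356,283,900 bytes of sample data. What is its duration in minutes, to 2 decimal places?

89.77 minutes

Byte rate = 22,050 × 3 × 1 = 66,150 bytes/s.
Duration = 356,283,900 / 66,150 = 5,386 s.
5,386 s / 60 = 89.77 minutes.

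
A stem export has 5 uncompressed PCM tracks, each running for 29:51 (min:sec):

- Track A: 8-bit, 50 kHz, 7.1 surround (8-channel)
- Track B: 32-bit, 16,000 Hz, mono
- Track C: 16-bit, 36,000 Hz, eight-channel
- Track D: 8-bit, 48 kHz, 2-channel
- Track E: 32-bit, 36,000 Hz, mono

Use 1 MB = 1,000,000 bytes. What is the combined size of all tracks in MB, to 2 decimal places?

29:51 (min:sec) = 1,791 s.
Track A: 50,000 × 1,791 × 1 × 8 = 716,400,000 bytes.
Track B: 16,000 × 1,791 × 4 × 1 = 114,624,000 bytes.
Track C: 36,000 × 1,791 × 2 × 8 = 1,031,616,000 bytes.
Track D: 48,000 × 1,791 × 1 × 2 = 171,936,000 bytes.
Track E: 36,000 × 1,791 × 4 × 1 = 257,904,000 bytes.
Total = 2,292,480,000 bytes = 2292.48 MB.

2292.48 MB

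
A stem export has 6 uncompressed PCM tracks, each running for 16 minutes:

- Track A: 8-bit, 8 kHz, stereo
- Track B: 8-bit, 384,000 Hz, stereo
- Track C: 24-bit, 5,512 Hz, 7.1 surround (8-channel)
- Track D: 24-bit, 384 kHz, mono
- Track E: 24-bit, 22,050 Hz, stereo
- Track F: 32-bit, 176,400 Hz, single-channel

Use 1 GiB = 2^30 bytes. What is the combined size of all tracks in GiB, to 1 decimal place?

2.6 GiB

16 minutes = 960 s.
Track A: 8,000 × 960 × 1 × 2 = 15,360,000 bytes.
Track B: 384,000 × 960 × 1 × 2 = 737,280,000 bytes.
Track C: 5,512 × 960 × 3 × 8 = 126,996,480 bytes.
Track D: 384,000 × 960 × 3 × 1 = 1,105,920,000 bytes.
Track E: 22,050 × 960 × 3 × 2 = 127,008,000 bytes.
Track F: 176,400 × 960 × 4 × 1 = 677,376,000 bytes.
Total = 2,789,940,480 bytes = 2.6 GiB.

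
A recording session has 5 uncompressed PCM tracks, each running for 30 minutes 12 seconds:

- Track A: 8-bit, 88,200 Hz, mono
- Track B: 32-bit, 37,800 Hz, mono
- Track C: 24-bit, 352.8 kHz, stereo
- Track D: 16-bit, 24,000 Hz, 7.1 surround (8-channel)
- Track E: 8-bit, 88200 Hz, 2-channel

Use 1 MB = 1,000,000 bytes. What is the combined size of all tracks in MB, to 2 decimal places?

5284.88 MB

30 minutes 12 seconds = 1,812 s.
Track A: 88,200 × 1,812 × 1 × 1 = 159,818,400 bytes.
Track B: 37,800 × 1,812 × 4 × 1 = 273,974,400 bytes.
Track C: 352,800 × 1,812 × 3 × 2 = 3,835,641,600 bytes.
Track D: 24,000 × 1,812 × 2 × 8 = 695,808,000 bytes.
Track E: 88,200 × 1,812 × 1 × 2 = 319,636,800 bytes.
Total = 5,284,879,200 bytes = 5284.88 MB.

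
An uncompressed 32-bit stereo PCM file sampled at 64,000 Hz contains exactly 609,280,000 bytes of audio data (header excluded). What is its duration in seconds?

1,190 seconds

Byte rate = 64,000 × 4 × 2 = 512,000 bytes/s.
Duration = 609,280,000 / 512,000 = 1,190 s.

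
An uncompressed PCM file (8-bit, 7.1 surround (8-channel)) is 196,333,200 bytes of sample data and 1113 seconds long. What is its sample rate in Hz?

22,050 Hz

Bytes = sample_rate × seconds × bytes_per_sample × channels.
sample_rate = 196,333,200 / (1,113 × 1 × 8) = 196,333,200 / 8,904 = 22,050 Hz.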